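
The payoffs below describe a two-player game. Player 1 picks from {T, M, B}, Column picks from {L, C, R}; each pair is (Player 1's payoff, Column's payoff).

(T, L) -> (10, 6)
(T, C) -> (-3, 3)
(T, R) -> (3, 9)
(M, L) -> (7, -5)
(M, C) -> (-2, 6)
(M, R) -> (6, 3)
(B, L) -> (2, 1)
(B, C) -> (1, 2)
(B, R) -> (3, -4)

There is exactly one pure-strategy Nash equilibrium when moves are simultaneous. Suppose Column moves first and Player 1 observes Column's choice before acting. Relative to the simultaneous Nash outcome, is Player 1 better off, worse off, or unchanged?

Work backward from Player 1's decision.
- L → Player 1 plays T (best of 10, 7, 2); Column gets 6.
- C → Player 1 plays B (best of -3, -2, 1); Column gets 2.
- R → Player 1 plays M (best of 3, 6, 3); Column gets 3.
Among 6, 2, 3, the best is 6 at L. Subgame-perfect outcome: (T, L) with payoffs (10, 6).
For the simultaneous game, intersect best replies.
Player 1's best replies: L→T; C→B; R→M.
Column's best replies: T→R; M→C; B→C.
The unique mutual best reply is (B, C), giving (1, 2).
Player 1 earns 10 sequentially versus 1 at the Nash outcome: better off.

better off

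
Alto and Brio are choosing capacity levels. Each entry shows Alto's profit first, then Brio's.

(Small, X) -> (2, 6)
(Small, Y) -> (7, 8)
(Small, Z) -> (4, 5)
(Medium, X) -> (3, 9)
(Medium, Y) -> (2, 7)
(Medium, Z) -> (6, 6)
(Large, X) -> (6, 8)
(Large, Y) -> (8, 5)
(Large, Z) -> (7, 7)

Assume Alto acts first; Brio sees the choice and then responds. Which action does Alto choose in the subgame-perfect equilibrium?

Small

Brio best-responds to each possible Alto move:
- Small → Brio plays Y (best of 6, 8, 5); Alto gets 7.
- Medium → Brio plays X (best of 9, 7, 6); Alto gets 3.
- Large → Brio plays X (best of 8, 5, 7); Alto gets 6.
Maximizing over 7, 3, 6, Alto chooses Small. Subgame-perfect outcome: (Small, Y) with payoffs (7, 8).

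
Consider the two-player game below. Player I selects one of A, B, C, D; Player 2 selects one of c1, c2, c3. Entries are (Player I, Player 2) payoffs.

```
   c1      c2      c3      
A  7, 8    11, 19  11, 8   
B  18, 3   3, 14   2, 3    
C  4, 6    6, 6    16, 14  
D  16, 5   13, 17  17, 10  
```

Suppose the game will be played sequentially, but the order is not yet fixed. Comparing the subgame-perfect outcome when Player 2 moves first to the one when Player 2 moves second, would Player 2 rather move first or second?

If Player I leads: Player 2's best replies are A→c2, B→c2, C→c3, D→c2; Player I's induced payoffs 11, 3, 16, 13; outcome (C, c3), payoffs (16, 14).
If Player 2 leads: Player I's best replies are c1→B, c2→D, c3→D; Player 2's induced payoffs 3, 17, 10; outcome (D, c2), payoffs (13, 17).
Player 2 gets 17 moving first and 14 moving second, so Player 2 prefers to move first.

first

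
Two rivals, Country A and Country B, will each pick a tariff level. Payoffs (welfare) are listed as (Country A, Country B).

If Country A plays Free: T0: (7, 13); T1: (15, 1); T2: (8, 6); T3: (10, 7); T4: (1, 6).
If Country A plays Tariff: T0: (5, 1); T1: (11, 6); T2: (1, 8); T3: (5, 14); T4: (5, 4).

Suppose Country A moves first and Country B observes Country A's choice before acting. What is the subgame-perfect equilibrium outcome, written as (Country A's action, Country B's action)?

(Free, T0)

Work backward from Country B's decision.
- Free → Country B plays T0 (best of 13, 1, 6, 7, 6); Country A gets 7.
- Tariff → Country B plays T3 (best of 1, 6, 8, 14, 4); Country A gets 5.
Among 7, 5, the best is 7 at Free. Subgame-perfect outcome: (Free, T0) with payoffs (7, 13).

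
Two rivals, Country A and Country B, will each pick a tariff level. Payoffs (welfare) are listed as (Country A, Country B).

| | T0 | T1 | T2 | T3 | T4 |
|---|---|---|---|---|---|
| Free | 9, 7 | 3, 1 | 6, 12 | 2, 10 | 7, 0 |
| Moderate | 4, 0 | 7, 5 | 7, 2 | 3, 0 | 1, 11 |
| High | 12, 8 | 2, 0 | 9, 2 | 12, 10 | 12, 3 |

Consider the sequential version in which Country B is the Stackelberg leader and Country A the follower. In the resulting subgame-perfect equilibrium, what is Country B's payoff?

10

Work backward from Country A's decision.
- T0: Country A compares 9, 4, 12 and picks High; Country B would get 8.
- T1: Country A compares 3, 7, 2 and picks Moderate; Country B would get 5.
- T2: Country A compares 6, 7, 9 and picks High; Country B would get 2.
- T3: Country A compares 2, 3, 12 and picks High; Country B would get 10.
- T4: Country A compares 7, 1, 12 and picks High; Country B would get 3.
Maximizing over 8, 5, 2, 10, 3, Country B chooses T3. Subgame-perfect outcome: (High, T3) with payoffs (12, 10).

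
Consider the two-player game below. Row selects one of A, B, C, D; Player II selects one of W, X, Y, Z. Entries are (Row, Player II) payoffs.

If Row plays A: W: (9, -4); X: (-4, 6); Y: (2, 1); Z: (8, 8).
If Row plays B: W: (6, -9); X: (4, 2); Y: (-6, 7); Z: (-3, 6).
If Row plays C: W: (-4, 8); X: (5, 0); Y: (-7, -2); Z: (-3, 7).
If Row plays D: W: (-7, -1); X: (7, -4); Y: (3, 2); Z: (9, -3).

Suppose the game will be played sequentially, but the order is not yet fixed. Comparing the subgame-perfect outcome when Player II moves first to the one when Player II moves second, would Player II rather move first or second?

second

If Row leads: Player II's best replies are A→Z, B→Y, C→W, D→Y; Row's induced payoffs 8, -6, -4, 3; outcome (A, Z), payoffs (8, 8).
If Player II leads: Row's best replies are W→A, X→D, Y→D, Z→D; Player II's induced payoffs -4, -4, 2, -3; outcome (D, Y), payoffs (3, 2).
Player II gets 2 moving first and 8 moving second, so Player II prefers to move second.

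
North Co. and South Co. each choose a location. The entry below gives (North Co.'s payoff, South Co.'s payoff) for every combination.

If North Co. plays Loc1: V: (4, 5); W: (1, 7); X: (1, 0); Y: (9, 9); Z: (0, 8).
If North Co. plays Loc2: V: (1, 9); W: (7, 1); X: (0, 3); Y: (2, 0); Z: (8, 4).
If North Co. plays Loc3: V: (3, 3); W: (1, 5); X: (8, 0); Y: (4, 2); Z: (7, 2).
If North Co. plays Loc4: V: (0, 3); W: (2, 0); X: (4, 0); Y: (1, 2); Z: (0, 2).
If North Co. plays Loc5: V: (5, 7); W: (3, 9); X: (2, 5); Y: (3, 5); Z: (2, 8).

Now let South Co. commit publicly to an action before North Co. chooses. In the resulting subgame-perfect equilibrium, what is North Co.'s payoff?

9

North Co. best-responds to each possible South Co. move:
- V → North Co. plays Loc5 (best of 4, 1, 3, 0, 5); South Co. gets 7.
- W → North Co. plays Loc2 (best of 1, 7, 1, 2, 3); South Co. gets 1.
- X → North Co. plays Loc3 (best of 1, 0, 8, 4, 2); South Co. gets 0.
- Y → North Co. plays Loc1 (best of 9, 2, 4, 1, 3); South Co. gets 9.
- Z → North Co. plays Loc2 (best of 0, 8, 7, 0, 2); South Co. gets 4.
Among 7, 1, 0, 9, 4, the best is 9 at Y. Subgame-perfect outcome: (Loc1, Y) with payoffs (9, 9).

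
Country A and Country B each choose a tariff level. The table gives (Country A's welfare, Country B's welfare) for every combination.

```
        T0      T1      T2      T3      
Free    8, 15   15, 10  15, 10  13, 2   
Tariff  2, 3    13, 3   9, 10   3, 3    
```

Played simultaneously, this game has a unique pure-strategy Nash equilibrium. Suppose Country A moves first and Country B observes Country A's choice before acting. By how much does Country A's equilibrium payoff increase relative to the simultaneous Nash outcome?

Solve by backward induction (Country A leads).
- Free: Country B compares 15, 10, 10, 2 and picks T0; Country A would get 8.
- Tariff: Country B compares 3, 3, 10, 3 and picks T2; Country A would get 9.
Maximizing over 8, 9, Country A chooses Tariff. Subgame-perfect outcome: (Tariff, T2) with payoffs (9, 10).
Now find the simultaneous Nash equilibrium.
Country A's best replies: T0→Free; T1→Free; T2→Free; T3→Free.
Country B's best replies: Free→T0; Tariff→T2.
The unique mutual best reply is (Free, T0), giving (8, 15).
Country A's commitment gain: 9 − 8 = 1.

1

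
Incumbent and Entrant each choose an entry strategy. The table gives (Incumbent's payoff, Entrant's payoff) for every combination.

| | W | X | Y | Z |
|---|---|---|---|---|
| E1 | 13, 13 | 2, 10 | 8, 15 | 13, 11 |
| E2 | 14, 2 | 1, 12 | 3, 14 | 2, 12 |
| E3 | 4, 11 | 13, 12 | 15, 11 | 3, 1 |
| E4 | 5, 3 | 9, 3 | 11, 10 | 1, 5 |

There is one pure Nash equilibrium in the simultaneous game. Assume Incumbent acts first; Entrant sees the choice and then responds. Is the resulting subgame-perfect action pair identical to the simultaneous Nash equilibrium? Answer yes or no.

yes

Solve by backward induction (Incumbent leads).
- E1: BR = Y, leader payoff 8.
- E2: BR = Y, leader payoff 3.
- E3: BR = X, leader payoff 13.
- E4: BR = Y, leader payoff 11.
Maximizing over 8, 3, 13, 11, Incumbent chooses E3. Subgame-perfect outcome: (E3, X) with payoffs (13, 12).
For the simultaneous game, intersect best replies.
Incumbent's best replies: W→E2; X→E3; Y→E3; Z→E1.
Entrant's best replies: E1→Y; E2→Y; E3→X; E4→Y.
Only (E3, X) has each player best-responding; Nash payoffs (13, 12).
Sequential outcome (E3, X) coincides with the Nash profile (E3, X).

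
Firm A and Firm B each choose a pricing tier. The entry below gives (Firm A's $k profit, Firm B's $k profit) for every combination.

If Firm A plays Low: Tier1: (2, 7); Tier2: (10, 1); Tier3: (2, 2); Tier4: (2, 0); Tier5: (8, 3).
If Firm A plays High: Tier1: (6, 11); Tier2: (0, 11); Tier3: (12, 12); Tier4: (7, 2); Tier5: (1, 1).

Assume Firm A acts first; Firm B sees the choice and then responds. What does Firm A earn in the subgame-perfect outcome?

12

Backward induction with Firm A moving first.
- Low → Firm B plays Tier1 (best of 7, 1, 2, 0, 3); Firm A gets 2.
- High → Firm B plays Tier3 (best of 11, 11, 12, 2, 1); Firm A gets 12.
Firm A's induced payoffs are 2, 12, so Firm A commits to High. Subgame-perfect outcome: (High, Tier3) with payoffs (12, 12).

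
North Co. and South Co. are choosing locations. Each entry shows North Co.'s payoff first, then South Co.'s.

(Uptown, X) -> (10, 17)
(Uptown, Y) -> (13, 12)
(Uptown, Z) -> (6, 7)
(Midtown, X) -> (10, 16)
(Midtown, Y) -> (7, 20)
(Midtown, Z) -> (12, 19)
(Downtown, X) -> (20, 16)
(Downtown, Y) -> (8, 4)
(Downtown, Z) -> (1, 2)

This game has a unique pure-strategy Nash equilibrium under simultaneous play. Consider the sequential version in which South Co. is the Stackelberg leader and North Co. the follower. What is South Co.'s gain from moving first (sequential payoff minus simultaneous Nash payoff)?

3

Work backward from North Co.'s decision.
- X: North Co. compares 10, 10, 20 and picks Downtown; South Co. would get 16.
- Y: North Co. compares 13, 7, 8 and picks Uptown; South Co. would get 12.
- Z: North Co. compares 6, 12, 1 and picks Midtown; South Co. would get 19.
South Co.'s induced payoffs are 16, 12, 19, so South Co. commits to Z. Subgame-perfect outcome: (Midtown, Z) with payoffs (12, 19).
Under simultaneous play:
North Co.'s best replies: X→Downtown; Y→Uptown; Z→Midtown.
South Co.'s best replies: Uptown→X; Midtown→Y; Downtown→X.
The unique mutual best reply is (Downtown, X), giving (20, 16).
South Co.'s commitment gain: 19 − 16 = 3.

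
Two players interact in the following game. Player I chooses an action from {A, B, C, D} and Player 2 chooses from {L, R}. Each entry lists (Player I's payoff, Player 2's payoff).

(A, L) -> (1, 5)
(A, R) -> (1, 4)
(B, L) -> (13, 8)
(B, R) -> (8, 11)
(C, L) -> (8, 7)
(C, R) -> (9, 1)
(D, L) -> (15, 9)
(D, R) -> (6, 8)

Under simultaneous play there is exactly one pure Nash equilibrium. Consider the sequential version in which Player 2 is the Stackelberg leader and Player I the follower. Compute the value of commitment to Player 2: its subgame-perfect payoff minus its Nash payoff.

0

Player I best-responds to each possible Player 2 move:
- L → Player I plays D (best of 1, 13, 8, 15); Player 2 gets 9.
- R → Player I plays C (best of 1, 8, 9, 6); Player 2 gets 1.
Player 2's induced payoffs are 9, 1, so Player 2 commits to L. Subgame-perfect outcome: (D, L) with payoffs (15, 9).
For the simultaneous game, intersect best replies.
Player I's best replies: L→D; R→C.
Player 2's best replies: A→L; B→R; C→L; D→L.
Only (D, L) has each player best-responding; Nash payoffs (15, 9).
Player 2's commitment gain: 9 − 9 = 0.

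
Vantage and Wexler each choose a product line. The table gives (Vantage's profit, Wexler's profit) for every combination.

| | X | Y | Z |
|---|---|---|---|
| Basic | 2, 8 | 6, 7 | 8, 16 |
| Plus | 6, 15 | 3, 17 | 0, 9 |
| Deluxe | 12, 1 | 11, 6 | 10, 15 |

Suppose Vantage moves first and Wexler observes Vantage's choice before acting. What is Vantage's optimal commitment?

Backward induction with Vantage moving first.
- Basic: Wexler compares 8, 7, 16 and picks Z; Vantage would get 8.
- Plus: Wexler compares 15, 17, 9 and picks Y; Vantage would get 3.
- Deluxe: Wexler compares 1, 6, 15 and picks Z; Vantage would get 10.
Maximizing over 8, 3, 10, Vantage chooses Deluxe. Subgame-perfect outcome: (Deluxe, Z) with payoffs (10, 15).

Deluxe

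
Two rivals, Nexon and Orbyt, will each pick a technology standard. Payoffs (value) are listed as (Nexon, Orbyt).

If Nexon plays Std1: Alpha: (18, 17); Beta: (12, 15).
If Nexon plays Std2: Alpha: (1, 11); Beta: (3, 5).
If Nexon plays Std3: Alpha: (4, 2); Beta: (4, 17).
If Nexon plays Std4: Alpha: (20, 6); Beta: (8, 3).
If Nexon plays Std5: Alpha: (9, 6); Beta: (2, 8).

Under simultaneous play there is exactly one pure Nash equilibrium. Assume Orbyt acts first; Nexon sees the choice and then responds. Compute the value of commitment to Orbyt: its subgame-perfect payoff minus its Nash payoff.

Nexon best-responds to each possible Orbyt move:
- Alpha: Nexon compares 18, 1, 4, 20, 9 and picks Std4; Orbyt would get 6.
- Beta: Nexon compares 12, 3, 4, 8, 2 and picks Std1; Orbyt would get 15.
Maximizing over 6, 15, Orbyt chooses Beta. Subgame-perfect outcome: (Std1, Beta) with payoffs (12, 15).
Now find the simultaneous Nash equilibrium.
Nexon's best replies: Alpha→Std4; Beta→Std1.
Orbyt's best replies: Std1→Alpha; Std2→Alpha; Std3→Beta; Std4→Alpha; Std5→Beta.
The unique mutual best reply is (Std4, Alpha), giving (20, 6).
Orbyt's commitment gain: 15 − 6 = 9.

9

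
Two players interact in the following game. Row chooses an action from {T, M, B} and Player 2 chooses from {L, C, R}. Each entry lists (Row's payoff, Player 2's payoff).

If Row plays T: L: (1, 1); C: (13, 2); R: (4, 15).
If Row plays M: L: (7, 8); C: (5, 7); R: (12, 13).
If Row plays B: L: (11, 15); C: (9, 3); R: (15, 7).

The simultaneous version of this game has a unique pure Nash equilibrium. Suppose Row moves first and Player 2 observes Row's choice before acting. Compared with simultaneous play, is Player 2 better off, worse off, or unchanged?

worse off

Backward induction with Row moving first.
- T: Player 2 compares 1, 2, 15 and picks R; Row would get 4.
- M: Player 2 compares 8, 7, 13 and picks R; Row would get 12.
- B: Player 2 compares 15, 3, 7 and picks L; Row would get 11.
Among 4, 12, 11, the best is 12 at M. Subgame-perfect outcome: (M, R) with payoffs (12, 13).
Under simultaneous play:
Row's best replies: L→B; C→T; R→B.
Player 2's best replies: T→R; M→R; B→L.
Only (B, L) has each player best-responding; Nash payoffs (11, 15).
Player 2 earns 13 sequentially versus 15 at the Nash outcome: worse off.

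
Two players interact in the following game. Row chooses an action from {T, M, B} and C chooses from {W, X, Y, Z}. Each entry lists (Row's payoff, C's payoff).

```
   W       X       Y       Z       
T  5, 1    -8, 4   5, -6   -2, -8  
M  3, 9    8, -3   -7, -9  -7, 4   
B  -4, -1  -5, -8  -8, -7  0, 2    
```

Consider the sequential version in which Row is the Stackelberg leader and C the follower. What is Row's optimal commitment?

M

Solve by backward induction (Row leads).
- T: BR = X, leader payoff -8.
- M: BR = W, leader payoff 3.
- B: BR = Z, leader payoff 0.
Maximizing over -8, 3, 0, Row chooses M. Subgame-perfect outcome: (M, W) with payoffs (3, 9).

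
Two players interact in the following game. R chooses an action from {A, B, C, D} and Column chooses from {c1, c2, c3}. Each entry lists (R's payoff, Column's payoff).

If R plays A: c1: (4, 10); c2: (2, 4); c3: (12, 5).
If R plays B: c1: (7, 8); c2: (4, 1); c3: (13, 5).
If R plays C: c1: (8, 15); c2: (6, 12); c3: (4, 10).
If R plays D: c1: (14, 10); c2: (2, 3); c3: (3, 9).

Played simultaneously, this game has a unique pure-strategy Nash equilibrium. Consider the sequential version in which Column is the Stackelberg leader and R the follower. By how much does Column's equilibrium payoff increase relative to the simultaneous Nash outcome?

2

Solve by backward induction (Column leads).
- c1: BR = D, leader payoff 10.
- c2: BR = C, leader payoff 12.
- c3: BR = B, leader payoff 5.
Maximizing over 10, 12, 5, Column chooses c2. Subgame-perfect outcome: (C, c2) with payoffs (6, 12).
For the simultaneous game, intersect best replies.
R's best replies: c1→D; c2→C; c3→B.
Column's best replies: A→c1; B→c1; C→c1; D→c1.
Only (D, c1) has each player best-responding; Nash payoffs (14, 10).
Column's commitment gain: 12 − 10 = 2.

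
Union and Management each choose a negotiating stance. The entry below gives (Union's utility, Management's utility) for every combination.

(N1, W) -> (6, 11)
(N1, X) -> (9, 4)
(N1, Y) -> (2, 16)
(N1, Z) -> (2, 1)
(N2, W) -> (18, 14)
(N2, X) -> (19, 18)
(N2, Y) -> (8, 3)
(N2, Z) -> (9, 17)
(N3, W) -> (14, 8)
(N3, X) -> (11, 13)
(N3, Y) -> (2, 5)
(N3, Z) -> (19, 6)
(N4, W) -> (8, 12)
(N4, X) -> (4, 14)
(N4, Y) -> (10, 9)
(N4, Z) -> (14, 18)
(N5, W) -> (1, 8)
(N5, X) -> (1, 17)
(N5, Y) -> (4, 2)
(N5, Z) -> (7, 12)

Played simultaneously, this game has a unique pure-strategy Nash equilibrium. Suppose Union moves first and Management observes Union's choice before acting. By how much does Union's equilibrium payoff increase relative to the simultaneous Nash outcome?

0

Work backward from Management's decision.
- N1 → Management plays Y (best of 11, 4, 16, 1); Union gets 2.
- N2 → Management plays X (best of 14, 18, 3, 17); Union gets 19.
- N3 → Management plays X (best of 8, 13, 5, 6); Union gets 11.
- N4 → Management plays Z (best of 12, 14, 9, 18); Union gets 14.
- N5 → Management plays X (best of 8, 17, 2, 12); Union gets 1.
Maximizing over 2, 19, 11, 14, 1, Union chooses N2. Subgame-perfect outcome: (N2, X) with payoffs (19, 18).
Now find the simultaneous Nash equilibrium.
Union's best replies: W→N2; X→N2; Y→N4; Z→N3.
Management's best replies: N1→Y; N2→X; N3→X; N4→Z; N5→X.
The unique mutual best reply is (N2, X), giving (19, 18).
Union's commitment gain: 19 − 19 = 0.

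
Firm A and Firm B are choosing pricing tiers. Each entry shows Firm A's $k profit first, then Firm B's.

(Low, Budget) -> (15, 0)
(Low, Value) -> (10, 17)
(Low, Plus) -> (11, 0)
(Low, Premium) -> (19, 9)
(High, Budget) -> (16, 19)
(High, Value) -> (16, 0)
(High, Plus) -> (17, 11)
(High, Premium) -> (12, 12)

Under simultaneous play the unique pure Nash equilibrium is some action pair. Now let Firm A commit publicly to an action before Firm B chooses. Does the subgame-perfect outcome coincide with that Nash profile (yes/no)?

Firm B best-responds to each possible Firm A move:
- Low: BR = Value, leader payoff 10.
- High: BR = Budget, leader payoff 16.
Among 10, 16, the best is 16 at High. Subgame-perfect outcome: (High, Budget) with payoffs (16, 19).
Now find the simultaneous Nash equilibrium.
Firm A's best replies: Budget→High; Value→High; Plus→High; Premium→Low.
Firm B's best replies: Low→Value; High→Budget.
Only (High, Budget) has each player best-responding; Nash payoffs (16, 19).
Sequential outcome (High, Budget) coincides with the Nash profile (High, Budget).

yes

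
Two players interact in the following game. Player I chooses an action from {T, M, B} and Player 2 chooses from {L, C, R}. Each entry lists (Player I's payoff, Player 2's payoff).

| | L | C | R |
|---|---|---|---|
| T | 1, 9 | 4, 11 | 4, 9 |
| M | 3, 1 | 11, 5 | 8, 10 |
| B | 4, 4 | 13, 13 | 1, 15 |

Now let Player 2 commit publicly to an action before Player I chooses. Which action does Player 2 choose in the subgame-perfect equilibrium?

C

Work backward from Player I's decision.
- L: Player I compares 1, 3, 4 and picks B; Player 2 would get 4.
- C: Player I compares 4, 11, 13 and picks B; Player 2 would get 13.
- R: Player I compares 4, 8, 1 and picks M; Player 2 would get 10.
Maximizing over 4, 13, 10, Player 2 chooses C. Subgame-perfect outcome: (B, C) with payoffs (13, 13).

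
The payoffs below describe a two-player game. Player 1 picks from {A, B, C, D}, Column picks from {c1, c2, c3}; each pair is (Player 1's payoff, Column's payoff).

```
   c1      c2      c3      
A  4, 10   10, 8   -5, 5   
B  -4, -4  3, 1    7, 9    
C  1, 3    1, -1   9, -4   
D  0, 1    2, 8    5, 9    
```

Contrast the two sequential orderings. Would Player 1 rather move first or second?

If Player 1 leads: Column's best replies are A→c1, B→c3, C→c1, D→c3; Player 1's induced payoffs 4, 7, 1, 5; outcome (B, c3), payoffs (7, 9).
If Column leads: Player 1's best replies are c1→A, c2→A, c3→C; Column's induced payoffs 10, 8, -4; outcome (A, c1), payoffs (4, 10).
Player 1 gets 7 moving first and 4 moving second, so Player 1 prefers to move first.

first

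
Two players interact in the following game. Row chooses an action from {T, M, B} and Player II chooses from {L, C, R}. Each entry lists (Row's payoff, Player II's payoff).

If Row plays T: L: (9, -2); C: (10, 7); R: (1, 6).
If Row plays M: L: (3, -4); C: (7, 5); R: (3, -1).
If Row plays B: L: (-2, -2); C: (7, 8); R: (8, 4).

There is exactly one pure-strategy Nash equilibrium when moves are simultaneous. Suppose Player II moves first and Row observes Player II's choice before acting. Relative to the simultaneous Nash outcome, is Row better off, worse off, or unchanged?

Work backward from Row's decision.
- L: BR = T, leader payoff -2.
- C: BR = T, leader payoff 7.
- R: BR = B, leader payoff 4.
Player II's induced payoffs are -2, 7, 4, so Player II commits to C. Subgame-perfect outcome: (T, C) with payoffs (10, 7).
For the simultaneous game, intersect best replies.
Row's best replies: L→T; C→T; R→B.
Player II's best replies: T→C; M→C; B→C.
Only (T, C) has each player best-responding; Nash payoffs (10, 7).
Row earns 10 sequentially versus 10 at the Nash outcome: unchanged.

unchanged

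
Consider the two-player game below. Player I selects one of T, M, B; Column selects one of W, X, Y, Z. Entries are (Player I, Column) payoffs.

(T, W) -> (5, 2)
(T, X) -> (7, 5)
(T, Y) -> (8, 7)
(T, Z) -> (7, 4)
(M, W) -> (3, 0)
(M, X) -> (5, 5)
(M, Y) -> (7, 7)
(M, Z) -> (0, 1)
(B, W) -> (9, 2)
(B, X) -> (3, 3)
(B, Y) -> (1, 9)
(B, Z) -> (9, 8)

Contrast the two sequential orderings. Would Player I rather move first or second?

If Player I leads: Column's best replies are T→Y, M→Y, B→Y; Player I's induced payoffs 8, 7, 1; outcome (T, Y), payoffs (8, 7).
If Column leads: Player I's best replies are W→B, X→T, Y→T, Z→B; Column's induced payoffs 2, 5, 7, 8; outcome (B, Z), payoffs (9, 8).
Player I gets 8 moving first and 9 moving second, so Player I prefers to move second.

second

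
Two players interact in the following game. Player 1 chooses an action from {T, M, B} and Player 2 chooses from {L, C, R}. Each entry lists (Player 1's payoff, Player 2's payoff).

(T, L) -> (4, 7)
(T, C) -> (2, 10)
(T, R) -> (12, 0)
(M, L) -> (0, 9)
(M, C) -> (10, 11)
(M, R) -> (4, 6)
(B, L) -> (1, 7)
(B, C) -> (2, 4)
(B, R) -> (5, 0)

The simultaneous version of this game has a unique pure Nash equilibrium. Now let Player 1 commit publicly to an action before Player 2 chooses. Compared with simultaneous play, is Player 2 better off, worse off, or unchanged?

Backward induction with Player 1 moving first.
- T: Player 2 compares 7, 10, 0 and picks C; Player 1 would get 2.
- M: Player 2 compares 9, 11, 6 and picks C; Player 1 would get 10.
- B: Player 2 compares 7, 4, 0 and picks L; Player 1 would get 1.
Maximizing over 2, 10, 1, Player 1 chooses M. Subgame-perfect outcome: (M, C) with payoffs (10, 11).
Now find the simultaneous Nash equilibrium.
Player 1's best replies: L→T; C→M; R→T.
Player 2's best replies: T→C; M→C; B→L.
The unique mutual best reply is (M, C), giving (10, 11).
Player 2 earns 11 sequentially versus 11 at the Nash outcome: unchanged.

unchanged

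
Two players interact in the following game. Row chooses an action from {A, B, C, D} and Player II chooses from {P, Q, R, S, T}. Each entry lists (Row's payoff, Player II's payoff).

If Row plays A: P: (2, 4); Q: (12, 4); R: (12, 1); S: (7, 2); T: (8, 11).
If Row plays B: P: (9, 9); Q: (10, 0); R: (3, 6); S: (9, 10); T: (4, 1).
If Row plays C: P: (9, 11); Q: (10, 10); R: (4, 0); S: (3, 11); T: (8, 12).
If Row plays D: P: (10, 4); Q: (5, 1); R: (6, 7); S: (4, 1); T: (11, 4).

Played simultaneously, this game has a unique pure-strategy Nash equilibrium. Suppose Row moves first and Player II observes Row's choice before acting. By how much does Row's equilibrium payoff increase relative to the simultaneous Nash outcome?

0

Player II best-responds to each possible Row move:
- A: BR = T, leader payoff 8.
- B: BR = S, leader payoff 9.
- C: BR = T, leader payoff 8.
- D: BR = R, leader payoff 6.
Among 8, 9, 8, 6, the best is 9 at B. Subgame-perfect outcome: (B, S) with payoffs (9, 10).
Under simultaneous play:
Row's best replies: P→D; Q→A; R→A; S→B; T→D.
Player II's best replies: A→T; B→S; C→T; D→R.
Only (B, S) has each player best-responding; Nash payoffs (9, 10).
Row's commitment gain: 9 − 9 = 0.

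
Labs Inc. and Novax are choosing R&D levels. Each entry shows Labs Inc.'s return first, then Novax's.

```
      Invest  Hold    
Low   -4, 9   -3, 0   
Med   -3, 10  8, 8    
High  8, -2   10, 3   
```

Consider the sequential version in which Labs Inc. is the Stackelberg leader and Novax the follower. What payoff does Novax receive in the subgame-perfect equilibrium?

3

Backward induction with Labs Inc. moving first.
- Low → Novax plays Invest (best of 9, 0); Labs Inc. gets -4.
- Med → Novax plays Invest (best of 10, 8); Labs Inc. gets -3.
- High → Novax plays Hold (best of -2, 3); Labs Inc. gets 10.
Among -4, -3, 10, the best is 10 at High. Subgame-perfect outcome: (High, Hold) with payoffs (10, 3).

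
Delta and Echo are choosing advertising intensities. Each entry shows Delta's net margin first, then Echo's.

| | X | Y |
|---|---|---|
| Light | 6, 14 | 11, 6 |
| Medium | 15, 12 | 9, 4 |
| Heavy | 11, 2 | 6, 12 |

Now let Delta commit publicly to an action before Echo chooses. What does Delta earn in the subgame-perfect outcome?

15

Backward induction with Delta moving first.
- Light: BR = X, leader payoff 6.
- Medium: BR = X, leader payoff 15.
- Heavy: BR = Y, leader payoff 6.
Maximizing over 6, 15, 6, Delta chooses Medium. Subgame-perfect outcome: (Medium, X) with payoffs (15, 12).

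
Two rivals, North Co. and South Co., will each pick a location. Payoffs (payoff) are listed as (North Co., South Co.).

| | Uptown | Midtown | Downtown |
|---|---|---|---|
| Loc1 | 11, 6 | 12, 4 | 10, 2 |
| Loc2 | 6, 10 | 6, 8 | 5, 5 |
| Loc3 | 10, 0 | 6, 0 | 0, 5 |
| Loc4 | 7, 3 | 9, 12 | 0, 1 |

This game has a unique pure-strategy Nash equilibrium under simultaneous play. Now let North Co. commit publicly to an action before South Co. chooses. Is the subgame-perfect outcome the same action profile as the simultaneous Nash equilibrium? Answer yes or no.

yes

Backward induction with North Co. moving first.
- Loc1: BR = Uptown, leader payoff 11.
- Loc2: BR = Uptown, leader payoff 6.
- Loc3: BR = Downtown, leader payoff 0.
- Loc4: BR = Midtown, leader payoff 9.
North Co.'s induced payoffs are 11, 6, 0, 9, so North Co. commits to Loc1. Subgame-perfect outcome: (Loc1, Uptown) with payoffs (11, 6).
Now find the simultaneous Nash equilibrium.
North Co.'s best replies: Uptown→Loc1; Midtown→Loc1; Downtown→Loc1.
South Co.'s best replies: Loc1→Uptown; Loc2→Uptown; Loc3→Downtown; Loc4→Midtown.
Only (Loc1, Uptown) has each player best-responding; Nash payoffs (11, 6).
Sequential outcome (Loc1, Uptown) coincides with the Nash profile (Loc1, Uptown).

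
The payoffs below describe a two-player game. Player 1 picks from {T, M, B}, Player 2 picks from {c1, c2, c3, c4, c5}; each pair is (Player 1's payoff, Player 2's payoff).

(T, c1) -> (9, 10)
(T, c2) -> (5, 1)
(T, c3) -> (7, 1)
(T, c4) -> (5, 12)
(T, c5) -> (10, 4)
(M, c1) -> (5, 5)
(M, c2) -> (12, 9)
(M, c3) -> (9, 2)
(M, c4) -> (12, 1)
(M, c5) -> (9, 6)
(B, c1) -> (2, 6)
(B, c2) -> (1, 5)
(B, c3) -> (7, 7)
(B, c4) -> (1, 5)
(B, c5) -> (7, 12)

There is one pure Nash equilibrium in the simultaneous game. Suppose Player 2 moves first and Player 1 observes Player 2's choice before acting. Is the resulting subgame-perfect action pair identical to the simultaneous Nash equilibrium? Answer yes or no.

Work backward from Player 1's decision.
- c1: Player 1 compares 9, 5, 2 and picks T; Player 2 would get 10.
- c2: Player 1 compares 5, 12, 1 and picks M; Player 2 would get 9.
- c3: Player 1 compares 7, 9, 7 and picks M; Player 2 would get 2.
- c4: Player 1 compares 5, 12, 1 and picks M; Player 2 would get 1.
- c5: Player 1 compares 10, 9, 7 and picks T; Player 2 would get 4.
Player 2's induced payoffs are 10, 9, 2, 1, 4, so Player 2 commits to c1. Subgame-perfect outcome: (T, c1) with payoffs (9, 10).
Now find the simultaneous Nash equilibrium.
Player 1's best replies: c1→T; c2→M; c3→M; c4→M; c5→T.
Player 2's best replies: T→c4; M→c2; B→c5.
The unique mutual best reply is (M, c2), giving (12, 9).
Sequential outcome (T, c1) differs from the Nash profile (M, c2).

no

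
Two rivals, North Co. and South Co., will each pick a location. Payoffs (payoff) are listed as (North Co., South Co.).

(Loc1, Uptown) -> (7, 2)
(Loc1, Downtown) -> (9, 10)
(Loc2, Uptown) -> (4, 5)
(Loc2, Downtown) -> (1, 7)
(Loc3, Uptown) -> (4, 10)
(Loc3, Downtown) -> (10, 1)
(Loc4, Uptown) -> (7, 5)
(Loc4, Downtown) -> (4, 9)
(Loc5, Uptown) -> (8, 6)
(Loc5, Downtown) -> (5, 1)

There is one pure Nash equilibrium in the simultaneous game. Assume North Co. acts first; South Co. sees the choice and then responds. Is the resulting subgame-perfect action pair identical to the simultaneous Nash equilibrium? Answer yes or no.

Backward induction with North Co. moving first.
- Loc1 → South Co. plays Downtown (best of 2, 10); North Co. gets 9.
- Loc2 → South Co. plays Downtown (best of 5, 7); North Co. gets 1.
- Loc3 → South Co. plays Uptown (best of 10, 1); North Co. gets 4.
- Loc4 → South Co. plays Downtown (best of 5, 9); North Co. gets 4.
- Loc5 → South Co. plays Uptown (best of 6, 1); North Co. gets 8.
North Co.'s induced payoffs are 9, 1, 4, 4, 8, so North Co. commits to Loc1. Subgame-perfect outcome: (Loc1, Downtown) with payoffs (9, 10).
Now find the simultaneous Nash equilibrium.
North Co.'s best replies: Uptown→Loc5; Downtown→Loc3.
South Co.'s best replies: Loc1→Downtown; Loc2→Downtown; Loc3→Uptown; Loc4→Downtown; Loc5→Uptown.
Only (Loc5, Uptown) has each player best-responding; Nash payoffs (8, 6).
Sequential outcome (Loc1, Downtown) differs from the Nash profile (Loc5, Uptown).

no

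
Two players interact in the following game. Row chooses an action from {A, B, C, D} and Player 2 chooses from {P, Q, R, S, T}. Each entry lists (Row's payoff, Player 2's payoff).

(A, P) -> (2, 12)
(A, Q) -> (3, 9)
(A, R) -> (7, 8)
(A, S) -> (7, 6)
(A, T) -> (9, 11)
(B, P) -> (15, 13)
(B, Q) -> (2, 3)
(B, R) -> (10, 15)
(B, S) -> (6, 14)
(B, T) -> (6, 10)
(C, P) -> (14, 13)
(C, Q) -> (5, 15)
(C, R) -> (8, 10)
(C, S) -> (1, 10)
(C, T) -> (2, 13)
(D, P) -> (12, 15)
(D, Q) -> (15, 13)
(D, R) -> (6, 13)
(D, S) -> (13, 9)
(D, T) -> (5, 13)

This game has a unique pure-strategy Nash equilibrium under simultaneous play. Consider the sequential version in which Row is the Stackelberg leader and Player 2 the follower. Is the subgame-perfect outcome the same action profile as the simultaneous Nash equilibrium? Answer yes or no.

no

Backward induction with Row moving first.
- A: BR = P, leader payoff 2.
- B: BR = R, leader payoff 10.
- C: BR = Q, leader payoff 5.
- D: BR = P, leader payoff 12.
Row's induced payoffs are 2, 10, 5, 12, so Row commits to D. Subgame-perfect outcome: (D, P) with payoffs (12, 15).
For the simultaneous game, intersect best replies.
Row's best replies: P→B; Q→D; R→B; S→D; T→A.
Player 2's best replies: A→P; B→R; C→Q; D→P.
The unique mutual best reply is (B, R), giving (10, 15).
Sequential outcome (D, P) differs from the Nash profile (B, R).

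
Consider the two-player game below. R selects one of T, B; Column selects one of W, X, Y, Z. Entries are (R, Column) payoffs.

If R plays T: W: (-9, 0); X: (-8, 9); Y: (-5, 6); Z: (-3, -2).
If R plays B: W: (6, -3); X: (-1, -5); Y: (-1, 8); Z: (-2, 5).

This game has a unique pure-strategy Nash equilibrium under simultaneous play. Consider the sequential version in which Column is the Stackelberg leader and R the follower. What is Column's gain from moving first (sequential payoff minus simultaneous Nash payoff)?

0

Solve by backward induction (Column leads).
- W: BR = B, leader payoff -3.
- X: BR = B, leader payoff -5.
- Y: BR = B, leader payoff 8.
- Z: BR = B, leader payoff 5.
Column's induced payoffs are -3, -5, 8, 5, so Column commits to Y. Subgame-perfect outcome: (B, Y) with payoffs (-1, 8).
Under simultaneous play:
R's best replies: W→B; X→B; Y→B; Z→B.
Column's best replies: T→X; B→Y.
The unique mutual best reply is (B, Y), giving (-1, 8).
Column's commitment gain: 8 − 8 = 0.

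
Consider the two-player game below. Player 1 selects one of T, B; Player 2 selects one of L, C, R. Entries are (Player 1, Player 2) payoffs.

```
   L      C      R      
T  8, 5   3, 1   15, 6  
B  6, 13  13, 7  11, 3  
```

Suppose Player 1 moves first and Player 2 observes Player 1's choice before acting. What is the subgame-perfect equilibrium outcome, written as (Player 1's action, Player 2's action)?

(T, R)

Work backward from Player 2's decision.
- T: BR = R, leader payoff 15.
- B: BR = L, leader payoff 6.
Player 1's induced payoffs are 15, 6, so Player 1 commits to T. Subgame-perfect outcome: (T, R) with payoffs (15, 6).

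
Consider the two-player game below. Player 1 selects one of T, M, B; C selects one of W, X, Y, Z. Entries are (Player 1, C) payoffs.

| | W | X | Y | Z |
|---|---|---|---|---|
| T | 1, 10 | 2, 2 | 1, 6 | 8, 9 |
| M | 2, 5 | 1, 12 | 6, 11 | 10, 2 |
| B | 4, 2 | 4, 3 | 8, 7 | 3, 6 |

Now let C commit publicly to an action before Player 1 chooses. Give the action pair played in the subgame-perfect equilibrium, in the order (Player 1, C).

Backward induction with C moving first.
- W: BR = B, leader payoff 2.
- X: BR = B, leader payoff 3.
- Y: BR = B, leader payoff 7.
- Z: BR = M, leader payoff 2.
Among 2, 3, 7, 2, the best is 7 at Y. Subgame-perfect outcome: (B, Y) with payoffs (8, 7).

(B, Y)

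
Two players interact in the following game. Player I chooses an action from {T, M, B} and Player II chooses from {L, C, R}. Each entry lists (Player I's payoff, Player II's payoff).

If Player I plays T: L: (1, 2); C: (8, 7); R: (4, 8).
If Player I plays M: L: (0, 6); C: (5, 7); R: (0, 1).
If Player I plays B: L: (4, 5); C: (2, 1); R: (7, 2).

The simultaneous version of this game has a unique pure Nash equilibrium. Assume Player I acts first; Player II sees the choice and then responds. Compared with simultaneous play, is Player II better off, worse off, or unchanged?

better off

Player II best-responds to each possible Player I move:
- T: Player II compares 2, 7, 8 and picks R; Player I would get 4.
- M: Player II compares 6, 7, 1 and picks C; Player I would get 5.
- B: Player II compares 5, 1, 2 and picks L; Player I would get 4.
Maximizing over 4, 5, 4, Player I chooses M. Subgame-perfect outcome: (M, C) with payoffs (5, 7).
Now find the simultaneous Nash equilibrium.
Player I's best replies: L→B; C→T; R→B.
Player II's best replies: T→R; M→C; B→L.
Only (B, L) has each player best-responding; Nash payoffs (4, 5).
Player II earns 7 sequentially versus 5 at the Nash outcome: better off.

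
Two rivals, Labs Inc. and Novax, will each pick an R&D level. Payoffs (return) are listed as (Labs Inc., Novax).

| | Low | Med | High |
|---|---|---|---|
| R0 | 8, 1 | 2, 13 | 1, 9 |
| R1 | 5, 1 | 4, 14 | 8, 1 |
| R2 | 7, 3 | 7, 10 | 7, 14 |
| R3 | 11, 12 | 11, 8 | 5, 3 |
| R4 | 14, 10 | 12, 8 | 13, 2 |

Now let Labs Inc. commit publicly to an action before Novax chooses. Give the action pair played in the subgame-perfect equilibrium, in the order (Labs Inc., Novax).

Work backward from Novax's decision.
- R0: Novax compares 1, 13, 9 and picks Med; Labs Inc. would get 2.
- R1: Novax compares 1, 14, 1 and picks Med; Labs Inc. would get 4.
- R2: Novax compares 3, 10, 14 and picks High; Labs Inc. would get 7.
- R3: Novax compares 12, 8, 3 and picks Low; Labs Inc. would get 11.
- R4: Novax compares 10, 8, 2 and picks Low; Labs Inc. would get 14.
Labs Inc.'s induced payoffs are 2, 4, 7, 11, 14, so Labs Inc. commits to R4. Subgame-perfect outcome: (R4, Low) with payoffs (14, 10).

(R4, Low)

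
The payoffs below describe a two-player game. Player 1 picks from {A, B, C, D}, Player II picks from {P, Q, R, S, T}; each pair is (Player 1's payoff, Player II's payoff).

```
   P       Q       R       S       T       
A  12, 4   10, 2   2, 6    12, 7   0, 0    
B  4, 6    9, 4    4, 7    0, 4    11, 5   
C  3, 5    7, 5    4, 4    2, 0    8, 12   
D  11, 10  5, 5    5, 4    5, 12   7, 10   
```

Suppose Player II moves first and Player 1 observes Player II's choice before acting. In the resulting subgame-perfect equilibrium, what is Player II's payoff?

7

Player 1 best-responds to each possible Player II move:
- P: Player 1 compares 12, 4, 3, 11 and picks A; Player II would get 4.
- Q: Player 1 compares 10, 9, 7, 5 and picks A; Player II would get 2.
- R: Player 1 compares 2, 4, 4, 5 and picks D; Player II would get 4.
- S: Player 1 compares 12, 0, 2, 5 and picks A; Player II would get 7.
- T: Player 1 compares 0, 11, 8, 7 and picks B; Player II would get 5.
Maximizing over 4, 2, 4, 7, 5, Player II chooses S. Subgame-perfect outcome: (A, S) with payoffs (12, 7).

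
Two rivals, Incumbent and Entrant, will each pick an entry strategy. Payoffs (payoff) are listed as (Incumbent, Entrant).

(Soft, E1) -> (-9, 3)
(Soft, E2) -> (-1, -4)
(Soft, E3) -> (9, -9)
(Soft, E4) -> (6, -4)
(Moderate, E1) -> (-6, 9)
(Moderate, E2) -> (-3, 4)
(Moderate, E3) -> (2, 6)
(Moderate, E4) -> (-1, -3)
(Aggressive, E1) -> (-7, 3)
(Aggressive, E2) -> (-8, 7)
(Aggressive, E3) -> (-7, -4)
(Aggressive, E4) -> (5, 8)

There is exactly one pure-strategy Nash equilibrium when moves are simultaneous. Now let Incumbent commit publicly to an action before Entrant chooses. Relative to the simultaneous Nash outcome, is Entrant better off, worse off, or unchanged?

worse off

Entrant best-responds to each possible Incumbent move:
- Soft: Entrant compares 3, -4, -9, -4 and picks E1; Incumbent would get -9.
- Moderate: Entrant compares 9, 4, 6, -3 and picks E1; Incumbent would get -6.
- Aggressive: Entrant compares 3, 7, -4, 8 and picks E4; Incumbent would get 5.
Among -9, -6, 5, the best is 5 at Aggressive. Subgame-perfect outcome: (Aggressive, E4) with payoffs (5, 8).
For the simultaneous game, intersect best replies.
Incumbent's best replies: E1→Moderate; E2→Soft; E3→Soft; E4→Soft.
Entrant's best replies: Soft→E1; Moderate→E1; Aggressive→E4.
The unique mutual best reply is (Moderate, E1), giving (-6, 9).
Entrant earns 8 sequentially versus 9 at the Nash outcome: worse off.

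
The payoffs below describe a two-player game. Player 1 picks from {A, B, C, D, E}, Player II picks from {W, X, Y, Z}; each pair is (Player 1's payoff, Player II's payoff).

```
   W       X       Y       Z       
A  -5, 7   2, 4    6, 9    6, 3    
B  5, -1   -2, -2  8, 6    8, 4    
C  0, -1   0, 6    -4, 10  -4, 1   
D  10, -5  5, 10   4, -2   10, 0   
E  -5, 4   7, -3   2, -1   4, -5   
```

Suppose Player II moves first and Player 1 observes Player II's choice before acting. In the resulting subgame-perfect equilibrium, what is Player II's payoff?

Solve by backward induction (Player II leads).
- W → Player 1 plays D (best of -5, 5, 0, 10, -5); Player II gets -5.
- X → Player 1 plays E (best of 2, -2, 0, 5, 7); Player II gets -3.
- Y → Player 1 plays B (best of 6, 8, -4, 4, 2); Player II gets 6.
- Z → Player 1 plays D (best of 6, 8, -4, 10, 4); Player II gets 0.
Among -5, -3, 6, 0, the best is 6 at Y. Subgame-perfect outcome: (B, Y) with payoffs (8, 6).

6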